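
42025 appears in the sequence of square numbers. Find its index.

205

We need n² = 42025, so n = √42025 = 205.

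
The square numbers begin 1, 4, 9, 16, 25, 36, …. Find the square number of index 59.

59² = 3481.

3481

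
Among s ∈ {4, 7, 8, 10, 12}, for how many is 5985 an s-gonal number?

2

s = 4: P(4, 77) = 5929 and P(4, 78) = 6084; 5985 is not s-gonal.
s = 7: P(7, 49) = 5929 and P(7, 50) = 6175; 5985 is not s-gonal.
s = 8: P(8, 45) = 5985. ✓
s = 10: P(10, 39) = 5967 and P(10, 40) = 6280; 5985 is not s-gonal.
s = 12: P(12, 35) = 5985. ✓
Hits: s ∈ {8, 12} → 2.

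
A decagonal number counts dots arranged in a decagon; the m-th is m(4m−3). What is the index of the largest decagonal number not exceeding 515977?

359

Solve n(4n−3) ≤ 515977 for integer n.
n = 359 gives 514447 ≤ 515977, while n = 360 gives 517320 > 515977; so the answer is index 359.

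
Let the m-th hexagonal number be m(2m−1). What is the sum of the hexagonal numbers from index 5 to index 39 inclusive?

Σ i(2i−1) = 2Σi² − Σi over i = 5..39.
Σi = 780 − 10 = 770 and Σi² = 20540 − 30 = 20510.
2·20510 − 1·770 = 40250.

40250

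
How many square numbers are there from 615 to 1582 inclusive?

15

The n-th square number is n².
Smallest index with value ≥ 615: n = 25 (giving 625).
Largest index with value ≤ 1582: n = 39 (giving 1521).
Indices 25 through 39: 15 terms.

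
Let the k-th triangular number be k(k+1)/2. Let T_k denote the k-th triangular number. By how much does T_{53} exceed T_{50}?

156

53·54/2 = 1431 and 50·51/2 = 1275.
Difference: 1431 − 1275 = 156.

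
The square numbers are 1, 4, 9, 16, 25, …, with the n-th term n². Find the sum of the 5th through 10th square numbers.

355

Σ_{i=5}^{10} i² = 385 − 30 = 355.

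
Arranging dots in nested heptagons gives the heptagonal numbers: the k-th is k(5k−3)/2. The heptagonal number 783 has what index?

18

Set n(5n−3)/2 = 783, giving 5n² − 3n − 1566 = 0.
The discriminant is 9 + 40·783 = 31329, and √31329 = 177.
So n = (3 + 177) / 10 = 180/10 = 18.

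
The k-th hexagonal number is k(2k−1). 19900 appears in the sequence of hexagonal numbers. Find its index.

Set n(2n−1) = 19900, giving 2n² − n − 19900 = 0.
So n = (1 + 399) / 4 = 400/4 = 100.

100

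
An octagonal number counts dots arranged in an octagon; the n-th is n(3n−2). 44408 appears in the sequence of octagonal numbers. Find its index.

122

Set n(3n−2) = 44408, giving 3n² − 2n − 44408 = 0.
The discriminant is 4 + 12·44408 = 532900, and √532900 = 730.
So n = (2 + 730) / 6 = 732/6 = 122.
Check: 122·(3·122 − 2) = 44408. ✓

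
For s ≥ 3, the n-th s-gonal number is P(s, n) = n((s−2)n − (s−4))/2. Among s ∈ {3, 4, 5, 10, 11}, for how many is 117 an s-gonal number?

s = 3: P(3, 14) = 105 and P(3, 15) = 120; 117 is not s-gonal.
s = 4: P(4, 10) = 100 and P(4, 11) = 121; 117 is not s-gonal.
s = 5: P(5, 9) = 117. ✓
s = 10: P(10, 5) = 85 and P(10, 6) = 126; 117 is not s-gonal.
s = 11: P(11, 5) = 95 and P(11, 6) = 141; 117 is not s-gonal.
Hits: s ∈ {5} → 1.

1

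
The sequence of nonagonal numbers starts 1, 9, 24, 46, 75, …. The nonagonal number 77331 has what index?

Set n(7n−5)/2 = 77331, giving 7n² − 5n − 154662 = 0.
The discriminant is 25 + 56·77331 = 4330561, and √4330561 = 2081.
So n = (5 + 2081) / 14 = 2086/14 = 149.

149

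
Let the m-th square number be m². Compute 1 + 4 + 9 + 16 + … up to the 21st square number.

3311

Σ_{i=1}^{21} i² = 21·22·43/6 = 3311.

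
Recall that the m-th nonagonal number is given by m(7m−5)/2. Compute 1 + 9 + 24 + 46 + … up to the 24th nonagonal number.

Σ i(7i−5)/2 = (7Σi² − 5Σi) / 2 over i = 1..24.
Σi = 300 and Σi² = 4900.
(7·4900 − 5·300) / 2 = 32800/2 = 16400.

16400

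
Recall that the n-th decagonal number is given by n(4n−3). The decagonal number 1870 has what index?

Set n(4n−3) = 1870, giving 4n² − 3n − 1870 = 0.
So n = (3 + 173) / 8 = 176/8 = 22.

22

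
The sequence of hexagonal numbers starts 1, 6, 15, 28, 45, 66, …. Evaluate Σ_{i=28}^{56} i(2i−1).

Σ i(2i−1) = 2Σi² − Σi over i = 28..56.
Σi = 1596 − 378 = 1218 and Σi² = 60116 − 6930 = 53186.
2·53186 − 1·1218 = 105154.

105154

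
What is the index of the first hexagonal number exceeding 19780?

Solve n(2n−1) > 19780 for integer n.
The largest n with value ≤ 19780 is 99 (since 19503 ≤ 19780 < 19900), so the first above is n = 100, value 19900.

100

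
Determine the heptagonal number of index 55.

7480

55·(5·55 − 3)/2 = 55·272/2 = 55·136 = 7480.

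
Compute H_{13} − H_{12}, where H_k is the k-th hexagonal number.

49

Consecutive hexagonal numbers differ by 4n − 3: here 4·13 − 3 = 49.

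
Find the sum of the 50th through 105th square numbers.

Σ_{i=50}^{105} i² = 391405 − 40425 = 350980.

350980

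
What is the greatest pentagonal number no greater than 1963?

1926

Solve n(3n−1)/2 ≤ 1963 for integer n.
n = 36 gives 1926 ≤ 1963, while n = 37 gives 2035 > 1963; so the answer is 1926.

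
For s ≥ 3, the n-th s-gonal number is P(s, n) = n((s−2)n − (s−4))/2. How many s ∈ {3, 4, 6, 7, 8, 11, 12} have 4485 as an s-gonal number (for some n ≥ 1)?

s = 3: P(3, 94) = 4465 and P(3, 95) = 4560; 4485 is not s-gonal.
s = 4: P(4, 66) = 4356 and P(4, 67) = 4489; 4485 is not s-gonal.
s = 6: P(6, 47) = 4371 and P(6, 48) = 4560; 4485 is not s-gonal.
s = 7: P(7, 42) = 4347 and P(7, 43) = 4558; 4485 is not s-gonal.
s = 8: P(8, 39) = 4485. ✓
s = 11: P(11, 31) = 4216 and P(11, 32) = 4496; 4485 is not s-gonal.
s = 12: P(12, 30) = 4380 and P(12, 31) = 4681; 4485 is not s-gonal.
Hits: s ∈ {8} → 1.

1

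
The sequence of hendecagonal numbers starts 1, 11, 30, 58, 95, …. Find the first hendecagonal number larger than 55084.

Solve n(9n−7)/2 > 55084 for integer n.
The largest n with value ≤ 55084 is 111 (since 55056 ≤ 55084 < 56056), so the first above is n = 112, value 56056.

56056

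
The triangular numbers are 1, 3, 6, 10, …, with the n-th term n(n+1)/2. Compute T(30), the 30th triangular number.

30·31/2 = 930/2 = 465.

465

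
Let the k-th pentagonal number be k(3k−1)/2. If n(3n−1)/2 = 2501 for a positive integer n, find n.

41

Set n(3n−1)/2 = 2501, giving 3n² − n − 5002 = 0.
The discriminant is 1 + 24·2501 = 60025, and √60025 = 245.
So n = (1 + 245) / 6 = 246/6 = 41.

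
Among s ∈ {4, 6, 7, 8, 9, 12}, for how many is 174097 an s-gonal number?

1

s = 4: P(4, 417) = 173889 and P(4, 418) = 174724; 174097 is not s-gonal.
s = 6: P(6, 295) = 173755 and P(6, 296) = 174936; 174097 is not s-gonal.
s = 7: P(7, 264) = 173844 and P(7, 265) = 175165; 174097 is not s-gonal.
s = 8: P(8, 241) = 173761 and P(8, 242) = 175208; 174097 is not s-gonal.
s = 9: P(9, 223) = 173494 and P(9, 224) = 175056; 174097 is not s-gonal.
s = 12: P(12, 187) = 174097. ✓
Hits: s ∈ {12} → 1.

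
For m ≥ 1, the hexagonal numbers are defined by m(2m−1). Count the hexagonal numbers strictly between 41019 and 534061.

The n-th hexagonal number is n(2n−1).
Smallest index with value > 41019: n = 144 (giving 41328).
Largest index with value < 534061: n = 516 (giving 531996).
Indices 144 through 516: 373 terms.

373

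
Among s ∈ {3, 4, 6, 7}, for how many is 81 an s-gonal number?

s = 3: P(3, 12) = 78 and P(3, 13) = 91; 81 is not s-gonal.
s = 4: P(4, 9) = 81. ✓
s = 6: P(6, 6) = 66 and P(6, 7) = 91; 81 is not s-gonal.
s = 7: P(7, 6) = 81. ✓
Hits: s ∈ {4, 7} → 2.

2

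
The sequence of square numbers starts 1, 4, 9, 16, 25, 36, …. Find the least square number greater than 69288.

69696

Solve n² > 69288 for integer n.
The largest n with value ≤ 69288 is 263 (since 69169 ≤ 69288 < 69696), so the first above is n = 264, value 69696.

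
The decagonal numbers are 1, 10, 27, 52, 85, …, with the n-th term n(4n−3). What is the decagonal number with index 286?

326326

286·(4·286 − 3) = 286·1141 = 326326.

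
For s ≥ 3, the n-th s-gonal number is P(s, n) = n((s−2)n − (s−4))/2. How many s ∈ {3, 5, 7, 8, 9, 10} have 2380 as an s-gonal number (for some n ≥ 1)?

1

s = 3: P(3, 68) = 2346 and P(3, 69) = 2415; 2380 is not s-gonal.
s = 5: P(5, 40) = 2380. ✓
s = 7: P(7, 31) = 2356 and P(7, 32) = 2512; 2380 is not s-gonal.
s = 8: P(8, 28) = 2296 and P(8, 29) = 2465; 2380 is not s-gonal.
s = 9: P(9, 26) = 2301 and P(9, 27) = 2484; 2380 is not s-gonal.
s = 10: P(10, 24) = 2232 and P(10, 25) = 2425; 2380 is not s-gonal.
Hits: s ∈ {5} → 1.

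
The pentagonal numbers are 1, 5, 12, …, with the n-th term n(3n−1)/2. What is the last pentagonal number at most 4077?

4030

Solve n(3n−1)/2 ≤ 4077 for integer n.
n = 52 gives 4030 ≤ 4077, while n = 53 gives 4187 > 4077; so the answer is 4030.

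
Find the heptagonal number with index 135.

45360

135·(5·135 − 3)/2 = 135·672/2 = 135·336 = 45360.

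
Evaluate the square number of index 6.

36

The 6th square number is n² with n = 6.
6² = 36.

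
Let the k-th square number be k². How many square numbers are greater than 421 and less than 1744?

The n-th square number is n².
Smallest index with value > 421: n = 21 (giving 441).
Largest index with value < 1744: n = 41 (giving 1681).
Indices 21 through 41: 21 terms.

21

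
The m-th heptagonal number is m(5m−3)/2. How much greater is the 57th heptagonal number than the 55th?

57·(5·57 − 3)/2 = 8037 and 55·(5·55 − 3)/2 = 7480.
Difference: 8037 − 7480 = 557.

557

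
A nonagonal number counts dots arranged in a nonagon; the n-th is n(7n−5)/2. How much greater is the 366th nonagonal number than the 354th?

30210

366·(7·366 − 5)/2 = 467931 and 354·(7·354 − 5)/2 = 437721.
Difference: 467931 − 437721 = 30210.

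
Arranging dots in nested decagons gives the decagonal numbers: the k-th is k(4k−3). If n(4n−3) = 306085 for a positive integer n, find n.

277

Set n(4n−3) = 306085, giving 4n² − 3n − 306085 = 0.
So n = (3 + 2213) / 8 = 2216/8 = 277.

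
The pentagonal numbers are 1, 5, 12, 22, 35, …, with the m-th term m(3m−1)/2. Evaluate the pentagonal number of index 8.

92

The 8th pentagonal number is n(3n−1)/2 with n = 8.
8·(3·8 − 1)/2 = 8·23/2 = 92.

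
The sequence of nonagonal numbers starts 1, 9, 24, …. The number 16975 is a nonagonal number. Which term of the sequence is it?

70

Set n(7n−5)/2 = 16975, giving 7n² − 5n − 33950 = 0.
The discriminant is 25 + 56·16975 = 950625, and √950625 = 975.
So n = (5 + 975) / 14 = 980/14 = 70.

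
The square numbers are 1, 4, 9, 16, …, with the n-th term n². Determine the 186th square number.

34596

The 186th square number is n² with n = 186.
186² = 34596.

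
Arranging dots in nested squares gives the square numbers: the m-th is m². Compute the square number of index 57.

3249

57² = 3249.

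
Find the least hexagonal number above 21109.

21115

Solve n(2n−1) > 21109 for integer n.
The largest n with value ≤ 21109 is 102 (since 20706 ≤ 21109 < 21115), so the first above is n = 103, value 21115.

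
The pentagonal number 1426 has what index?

31

Set n(3n−1)/2 = 1426, giving 3n² − n − 2852 = 0.
The discriminant is 1 + 24·1426 = 34225, and √34225 = 185.
So n = (1 + 185) / 6 = 186/6 = 31.
Check: 31·(3·31 − 1)/2 = 1426. ✓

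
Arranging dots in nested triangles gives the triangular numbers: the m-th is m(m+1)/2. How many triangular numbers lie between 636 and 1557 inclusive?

The n-th triangular number is n(n+1)/2.
Smallest index with value ≥ 636: n = 36 (giving 666).
Largest index with value ≤ 1557: n = 55 (giving 1540).
Indices 36 through 55: 20 terms.

20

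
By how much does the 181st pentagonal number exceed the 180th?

Consecutive pentagonal numbers differ by 3n − 2: here 3·181 − 2 = 541.

541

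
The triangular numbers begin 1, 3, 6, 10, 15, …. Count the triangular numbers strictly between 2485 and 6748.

45

The n-th triangular number is n(n+1)/2.
Smallest index with value > 2485: n = 71 (giving 2556).
Largest index with value < 6748: n = 115 (giving 6670).
Indices 71 through 115: 45 terms.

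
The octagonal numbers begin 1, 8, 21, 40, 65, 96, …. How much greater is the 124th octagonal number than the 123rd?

Consecutive octagonal numbers differ by 6n − 5: here 6·124 − 5 = 739.

739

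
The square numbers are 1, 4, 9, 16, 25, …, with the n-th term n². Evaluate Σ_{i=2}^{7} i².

139

Σ_{i=2}^{7} i² = 140 − 1 = 139.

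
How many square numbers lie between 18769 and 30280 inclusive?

38

The n-th square number is n².
Smallest index with value ≥ 18769: n = 137 (giving 18769).
Largest index with value ≤ 30280: n = 174 (giving 30276).
Indices 137 through 174: 38 terms.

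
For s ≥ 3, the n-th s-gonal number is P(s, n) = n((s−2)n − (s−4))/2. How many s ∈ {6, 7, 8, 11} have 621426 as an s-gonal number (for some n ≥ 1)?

s = 6: P(6, 557) = 619941 and P(6, 558) = 622170; 621426 is not s-gonal.
s = 7: P(7, 498) = 619263 and P(7, 499) = 621754; 621426 is not s-gonal.
s = 8: P(8, 455) = 620165 and P(8, 456) = 622896; 621426 is not s-gonal.
s = 11: P(11, 372) = 621426. ✓
Hits: s ∈ {11} → 1.

1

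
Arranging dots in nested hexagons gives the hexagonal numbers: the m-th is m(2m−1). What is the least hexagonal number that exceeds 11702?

11781

Solve n(2n−1) > 11702 for integer n.
The largest n with value ≤ 11702 is 76 (since 11476 ≤ 11702 < 11781), so the first above is n = 77, value 11781.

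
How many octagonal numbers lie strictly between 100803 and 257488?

The n-th octagonal number is n(3n−2).
Smallest index with value > 100803: n = 184 (giving 101200).
Largest index with value < 257488: n = 293 (giving 256961).
Indices 184 through 293: 110 terms.

110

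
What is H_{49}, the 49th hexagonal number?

4753

49·(2·49 − 1) = 49·97 = 4753.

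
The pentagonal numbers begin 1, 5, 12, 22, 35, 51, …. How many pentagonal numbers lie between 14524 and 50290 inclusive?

The n-th pentagonal number is n(3n−1)/2.
Smallest index with value ≥ 14524: n = 99 (giving 14652).
Largest index with value ≤ 50290: n = 183 (giving 50142).
Indices 99 through 183: 85 terms.

85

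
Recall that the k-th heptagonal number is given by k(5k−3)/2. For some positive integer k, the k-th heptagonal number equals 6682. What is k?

Set n(5n−3)/2 = 6682, giving 5n² − 3n − 13364 = 0.
The discriminant is 9 + 40·6682 = 267289, and √267289 = 517.
So n = (3 + 517) / 10 = 520/10 = 52.

52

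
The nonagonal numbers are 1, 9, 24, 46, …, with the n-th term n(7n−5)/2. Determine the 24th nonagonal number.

The 24th nonagonal number is n(7n−5)/2 with n = 24.
24·(7·24 − 5)/2 = 24·163/2 = 1956.

1956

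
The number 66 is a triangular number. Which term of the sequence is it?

Set n(n+1)/2 = 66, giving n² + n − 132 = 0.
So n = (-1 + 23) / 2 = 22/2 = 11.

11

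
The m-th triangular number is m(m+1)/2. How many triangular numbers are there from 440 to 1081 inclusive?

17

The n-th triangular number is n(n+1)/2.
Smallest index with value ≥ 440: n = 30 (giving 465).
Largest index with value ≤ 1081: n = 46 (giving 1081).
Indices 30 through 46: 17 terms.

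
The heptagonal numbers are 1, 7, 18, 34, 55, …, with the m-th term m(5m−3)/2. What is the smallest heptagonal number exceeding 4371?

Solve n(5n−3)/2 > 4371 for integer n.
The largest n with value ≤ 4371 is 42 (since 4347 ≤ 4371 < 4558), so the first above is n = 43, value 4558.

4558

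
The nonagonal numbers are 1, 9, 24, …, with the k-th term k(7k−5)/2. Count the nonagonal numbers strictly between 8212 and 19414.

The n-th nonagonal number is n(7n−5)/2.
Smallest index with value > 8212: n = 49 (giving 8281).
Largest index with value < 19414: n = 74 (giving 18981).
Indices 49 through 74: 26 terms.

26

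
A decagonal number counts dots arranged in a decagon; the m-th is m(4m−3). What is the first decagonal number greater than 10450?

10660

Solve n(4n−3) > 10450 for integer n.
The largest n with value ≤ 10450 is 51 (since 10251 ≤ 10450 < 10660), so the first above is n = 52, value 10660.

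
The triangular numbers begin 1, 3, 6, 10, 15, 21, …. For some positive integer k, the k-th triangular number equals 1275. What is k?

Set n(n+1)/2 = 1275, giving n² + n − 2550 = 0.
So n = (-1 + 101) / 2 = 100/2 = 50.
Check: 50·51/2 = 1275. ✓

50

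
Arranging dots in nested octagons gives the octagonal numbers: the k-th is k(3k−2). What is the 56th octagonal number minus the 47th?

56·(3·56 − 2) = 9296 and 47·(3·47 − 2) = 6533.
Difference: 9296 − 6533 = 2763.

2763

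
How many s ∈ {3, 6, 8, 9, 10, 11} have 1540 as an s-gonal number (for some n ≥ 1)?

3

s = 3: P(3, 55) = 1540. ✓
s = 6: P(6, 28) = 1540. ✓
s = 8: P(8, 22) = 1408 and P(8, 23) = 1541; 1540 is not s-gonal.
s = 9: P(9, 21) = 1491 and P(9, 22) = 1639; 1540 is not s-gonal.
s = 10: P(10, 20) = 1540. ✓
s = 11: P(11, 18) = 1395 and P(11, 19) = 1558; 1540 is not s-gonal.
Hits: s ∈ {3, 6, 10} → 3.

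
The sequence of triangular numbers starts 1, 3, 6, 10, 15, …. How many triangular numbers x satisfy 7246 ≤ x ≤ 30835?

128

The n-th triangular number is n(n+1)/2.
Smallest index with value ≥ 7246: n = 120 (giving 7260).
Largest index with value ≤ 30835: n = 247 (giving 30628).
Indices 120 through 247: 128 terms.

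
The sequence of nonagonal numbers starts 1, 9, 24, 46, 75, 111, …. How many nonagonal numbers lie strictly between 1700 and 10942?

34

The n-th nonagonal number is n(7n−5)/2.
Smallest index with value > 1700: n = 23 (giving 1794).
Largest index with value < 10942: n = 56 (giving 10836).
Indices 23 through 56: 34 terms.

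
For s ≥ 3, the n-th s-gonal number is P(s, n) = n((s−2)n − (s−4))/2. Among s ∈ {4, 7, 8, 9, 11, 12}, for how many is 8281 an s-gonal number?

s = 4: P(4, 91) = 8281. ✓
s = 7: P(7, 57) = 8037 and P(7, 58) = 8323; 8281 is not s-gonal.
s = 8: P(8, 52) = 8008 and P(8, 53) = 8321; 8281 is not s-gonal.
s = 9: P(9, 49) = 8281. ✓
s = 11: P(11, 43) = 8170 and P(11, 44) = 8558; 8281 is not s-gonal.
s = 12: P(12, 41) = 8241 and P(12, 42) = 8652; 8281 is not s-gonal.
Hits: s ∈ {4, 9} → 2.

2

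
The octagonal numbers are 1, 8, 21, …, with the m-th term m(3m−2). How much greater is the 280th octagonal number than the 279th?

1675

Consecutive octagonal numbers differ by 6n − 5: here 6·280 − 5 = 1675.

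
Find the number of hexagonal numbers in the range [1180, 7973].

The n-th hexagonal number is n(2n−1).
Smallest index with value ≥ 1180: n = 25 (giving 1225).
Largest index with value ≤ 7973: n = 63 (giving 7875).
Indices 25 through 63: 39 terms.

39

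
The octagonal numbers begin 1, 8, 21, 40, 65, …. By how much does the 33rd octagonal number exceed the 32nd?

193

Consecutive octagonal numbers differ by 6n − 5: here 6·33 − 5 = 193.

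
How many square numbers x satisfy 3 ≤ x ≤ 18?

3

The n-th square number is n².
Smallest index with value ≥ 3: n = 2 (giving 4).
Largest index with value ≤ 18: n = 4 (giving 16).
Indices 2 through 4: 3 terms.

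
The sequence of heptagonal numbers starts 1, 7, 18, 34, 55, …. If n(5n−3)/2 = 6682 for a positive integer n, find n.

Set n(5n−3)/2 = 6682, giving 5n² − 3n − 13364 = 0.
The discriminant is 9 + 40·6682 = 267289, and √267289 = 517.
So n = (3 + 517) / 10 = 520/10 = 52.

52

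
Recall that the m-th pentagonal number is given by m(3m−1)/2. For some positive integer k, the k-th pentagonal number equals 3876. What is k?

51

Set n(3n−1)/2 = 3876, giving 3n² − n − 7752 = 0.
The discriminant is 1 + 24·3876 = 93025, and √93025 = 305.
So n = (1 + 305) / 6 = 306/6 = 51.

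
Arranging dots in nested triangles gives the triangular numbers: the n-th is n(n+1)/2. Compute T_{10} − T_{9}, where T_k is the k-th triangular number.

10

Consecutive triangular numbers differ by n: T_{10} − T_{9} = 10.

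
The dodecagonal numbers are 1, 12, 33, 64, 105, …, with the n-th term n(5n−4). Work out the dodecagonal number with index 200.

200·(5·200 − 4) = 200·996 = 199200.

199200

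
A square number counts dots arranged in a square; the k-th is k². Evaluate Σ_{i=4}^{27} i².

6916

Σ_{i=4}^{27} i² = 6930 − 14 = 6916.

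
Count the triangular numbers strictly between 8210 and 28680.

111

The n-th triangular number is n(n+1)/2.
Smallest index with value > 8210: n = 128 (giving 8256).
Largest index with value < 28680: n = 238 (giving 28441).
Indices 128 through 238: 111 terms.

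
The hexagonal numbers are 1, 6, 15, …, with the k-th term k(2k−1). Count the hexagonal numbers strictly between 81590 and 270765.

The n-th hexagonal number is n(2n−1).
Smallest index with value > 81590: n = 203 (giving 82215).
Largest index with value < 270765: n = 368 (giving 270480).
Indices 203 through 368: 166 terms.

166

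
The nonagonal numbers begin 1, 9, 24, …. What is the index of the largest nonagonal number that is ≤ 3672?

32

Solve n(7n−5)/2 ≤ 3672 for integer n.
n = 32 gives 3504 ≤ 3672, while n = 33 gives 3729 > 3672; so the answer is index 32.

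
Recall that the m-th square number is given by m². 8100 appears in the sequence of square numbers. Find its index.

We need n² = 8100, so n = √8100 = 90.
Check: 90² = 8100. ✓

90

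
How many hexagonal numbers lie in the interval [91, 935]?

The n-th hexagonal number is n(2n−1).
Smallest index with value ≥ 91: n = 7 (giving 91).
Largest index with value ≤ 935: n = 21 (giving 861).
Indices 7 through 21: 15 terms.

15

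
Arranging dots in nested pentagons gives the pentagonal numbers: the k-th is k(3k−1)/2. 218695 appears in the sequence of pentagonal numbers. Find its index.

Set n(3n−1)/2 = 218695, giving 3n² − n − 437390 = 0.
So n = (1 + 2291) / 6 = 2292/6 = 382.

382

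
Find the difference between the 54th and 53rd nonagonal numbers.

Consecutive nonagonal numbers differ by 7n − 6: here 7·54 − 6 = 372.

372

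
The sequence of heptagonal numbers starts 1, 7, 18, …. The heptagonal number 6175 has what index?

Set n(5n−3)/2 = 6175, giving 5n² − 3n − 12350 = 0.
The discriminant is 9 + 40·6175 = 247009, and √247009 = 497.
So n = (3 + 497) / 10 = 500/10 = 50.
Check: 50·(5·50 − 3)/2 = 6175. ✓

50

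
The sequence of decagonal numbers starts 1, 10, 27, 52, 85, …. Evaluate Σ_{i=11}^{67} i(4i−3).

Σ i(4i−3) = 4Σi² − 3Σi over i = 11..67.
Σi = 2278 − 55 = 2223 and Σi² = 102510 − 385 = 102125.
4·102125 − 3·2223 = 401831.

401831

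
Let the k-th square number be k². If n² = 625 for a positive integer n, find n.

We need n² = 625, so n = √625 = 25.
Check: 25² = 625. ✓

25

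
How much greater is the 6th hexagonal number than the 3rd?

6·(2·6 − 1) = 66 and 3·(2·3 − 1) = 15.
Difference: 66 − 15 = 51.

51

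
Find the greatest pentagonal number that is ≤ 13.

Solve n(3n−1)/2 ≤ 13 for integer n.
n = 3 gives 12 ≤ 13, while n = 4 gives 22 > 13; so the answer is 12.

12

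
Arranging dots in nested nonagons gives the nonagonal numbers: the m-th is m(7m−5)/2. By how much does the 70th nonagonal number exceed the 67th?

1431

70·(7·70 − 5)/2 = 16975 and 67·(7·67 − 5)/2 = 15544.
Difference: 16975 − 15544 = 1431.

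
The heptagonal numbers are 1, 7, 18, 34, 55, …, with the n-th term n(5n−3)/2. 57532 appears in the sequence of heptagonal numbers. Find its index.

152

Set n(5n−3)/2 = 57532, giving 5n² − 3n − 115064 = 0.
The discriminant is 9 + 40·57532 = 2301289, and √2301289 = 1517.
So n = (3 + 1517) / 10 = 1520/10 = 152.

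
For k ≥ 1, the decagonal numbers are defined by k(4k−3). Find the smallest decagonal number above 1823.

1870

Solve n(4n−3) > 1823 for integer n.
The largest n with value ≤ 1823 is 21 (since 1701 ≤ 1823 < 1870), so the first above is n = 22, value 1870.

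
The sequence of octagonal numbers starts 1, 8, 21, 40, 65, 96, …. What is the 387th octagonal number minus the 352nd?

77525

387·(3·387 − 2) = 448533 and 352·(3·352 − 2) = 371008.
Difference: 448533 − 371008 = 77525.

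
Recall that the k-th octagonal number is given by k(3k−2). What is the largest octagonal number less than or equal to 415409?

Solve n(3n−2) ≤ 415409 for integer n.
n = 372 gives 414408 ≤ 415409, while n = 373 gives 416641 > 415409; so the answer is 414408.

414408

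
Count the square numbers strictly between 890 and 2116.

16

The n-th square number is n².
Smallest index with value > 890: n = 30 (giving 900).
Largest index with value < 2116: n = 45 (giving 2025).
Indices 30 through 45: 16 terms.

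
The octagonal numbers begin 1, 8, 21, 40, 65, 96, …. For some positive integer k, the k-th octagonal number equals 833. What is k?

Set n(3n−2) = 833, giving 3n² − 2n − 833 = 0.
So n = (2 + 100) / 6 = 102/6 = 17.

17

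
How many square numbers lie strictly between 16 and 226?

11

The n-th square number is n².
Smallest index with value > 16: n = 5 (giving 25).
Largest index with value < 226: n = 15 (giving 225).
Indices 5 through 15: 11 terms.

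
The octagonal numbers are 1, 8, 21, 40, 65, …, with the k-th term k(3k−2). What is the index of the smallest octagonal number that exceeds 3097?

33

Solve n(3n−2) > 3097 for integer n.
The largest n with value ≤ 3097 is 32 (since 3008 ≤ 3097 < 3201), so the first above is n = 33, value 3201.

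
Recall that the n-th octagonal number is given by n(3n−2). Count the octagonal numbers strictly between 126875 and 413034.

166

The n-th octagonal number is n(3n−2).
Smallest index with value > 126875: n = 206 (giving 126896).
Largest index with value < 413034: n = 371 (giving 412181).
Indices 206 through 371: 166 terms.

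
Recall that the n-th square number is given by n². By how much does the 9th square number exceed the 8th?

n² − (n−1)² = 2n − 1, so 9² − 8² = 2·9 − 1 = 17.

17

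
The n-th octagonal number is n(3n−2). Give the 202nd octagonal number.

122008

The 202nd octagonal number is n(3n−2) with n = 202.
202·(3·202 − 2) = 202·604 = 122008.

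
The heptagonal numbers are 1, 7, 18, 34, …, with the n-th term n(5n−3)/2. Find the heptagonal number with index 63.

9828

63·(5·63 − 3)/2 = 63·312/2 = 63·156 = 9828.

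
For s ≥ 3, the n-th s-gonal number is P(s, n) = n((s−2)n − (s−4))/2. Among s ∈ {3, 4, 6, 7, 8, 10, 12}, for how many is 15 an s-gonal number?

s = 3: P(3, 5) = 15. ✓
s = 4: P(4, 3) = 9 and P(4, 4) = 16; 15 is not s-gonal.
s = 6: P(6, 3) = 15. ✓
s = 7: P(7, 2) = 7 and P(7, 3) = 18; 15 is not s-gonal.
s = 8: P(8, 2) = 8 and P(8, 3) = 21; 15 is not s-gonal.
s = 10: P(10, 2) = 10 and P(10, 3) = 27; 15 is not s-gonal.
s = 12: P(12, 2) = 12 and P(12, 3) = 33; 15 is not s-gonal.
Hits: s ∈ {3, 6} → 2.

2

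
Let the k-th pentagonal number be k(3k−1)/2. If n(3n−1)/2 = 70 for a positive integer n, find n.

7

Set n(3n−1)/2 = 70, giving 3n² − n − 140 = 0.
The discriminant is 1 + 24·70 = 1681, and √1681 = 41.
So n = (1 + 41) / 6 = 42/6 = 7.
Check: 7·(3·7 − 1)/2 = 70. ✓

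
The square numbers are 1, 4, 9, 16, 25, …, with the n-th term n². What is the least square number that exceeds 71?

Solve n² > 71 for integer n.
The largest n with value ≤ 71 is 8 (since 64 ≤ 71 < 81), so the first above is n = 9, value 81.

81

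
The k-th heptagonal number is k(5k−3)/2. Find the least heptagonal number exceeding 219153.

Solve n(5n−3)/2 > 219153 for integer n.
The largest n with value ≤ 219153 is 296 (since 218596 ≤ 219153 < 220077), so the first above is n = 297, value 220077.

220077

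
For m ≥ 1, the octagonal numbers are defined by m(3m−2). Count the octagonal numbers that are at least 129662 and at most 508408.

The n-th octagonal number is n(3n−2).
Smallest index with value ≥ 129662: n = 209 (giving 130625).
Largest index with value ≤ 508408: n = 412 (giving 508408).
Indices 209 through 412: 204 terms.

204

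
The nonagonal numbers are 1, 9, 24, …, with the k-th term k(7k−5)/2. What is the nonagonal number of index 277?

277·(7·277 − 5)/2 = 277·1934/2 = 277·967 = 267859.

267859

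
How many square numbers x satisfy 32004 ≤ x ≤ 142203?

199

The n-th square number is n².
Smallest index with value ≥ 32004: n = 179 (giving 32041).
Largest index with value ≤ 142203: n = 377 (giving 142129).
Indices 179 through 377: 199 terms.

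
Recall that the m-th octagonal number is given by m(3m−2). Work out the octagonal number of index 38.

4256

The 38th octagonal number is n(3n−2) with n = 38.
38·(3·38 − 2) = 38·112 = 4256.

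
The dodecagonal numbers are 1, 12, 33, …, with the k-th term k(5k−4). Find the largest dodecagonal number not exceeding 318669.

316512

Solve n(5n−4) ≤ 318669 for integer n.
n = 252 gives 316512 ≤ 318669, while n = 253 gives 319033 > 318669; so the answer is 316512.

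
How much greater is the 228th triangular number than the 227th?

228

Consecutive triangular numbers differ by n: T_{228} − T_{227} = 228.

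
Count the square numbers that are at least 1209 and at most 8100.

56

The n-th square number is n².
Smallest index with value ≥ 1209: n = 35 (giving 1225).
Largest index with value ≤ 8100: n = 90 (giving 8100).
Indices 35 through 90: 56 terms.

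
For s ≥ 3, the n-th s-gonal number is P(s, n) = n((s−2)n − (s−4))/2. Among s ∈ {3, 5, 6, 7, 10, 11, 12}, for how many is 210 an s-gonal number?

s = 3: P(3, 20) = 210. ✓
s = 5: P(5, 12) = 210. ✓
s = 6: P(6, 10) = 190 and P(6, 11) = 231; 210 is not s-gonal.
s = 7: P(7, 9) = 189 and P(7, 10) = 235; 210 is not s-gonal.
s = 10: P(10, 7) = 175 and P(10, 8) = 232; 210 is not s-gonal.
s = 11: P(11, 7) = 196 and P(11, 8) = 260; 210 is not s-gonal.
s = 12: P(12, 6) = 156 and P(12, 7) = 217; 210 is not s-gonal.
Hits: s ∈ {3, 5} → 2.

2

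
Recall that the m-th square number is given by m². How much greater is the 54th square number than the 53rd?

107

n² − (n−1)² = 2n − 1, so 54² − 53² = 2·54 − 1 = 107.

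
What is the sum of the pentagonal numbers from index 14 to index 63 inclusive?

Σ i(3i−1)/2 = (3Σi² − Σi) / 2 over i = 14..63.
Σi = 2016 − 91 = 1925 and Σi² = 85344 − 819 = 84525.
(3·84525 − 1·1925) / 2 = 251650/2 = 125825.

125825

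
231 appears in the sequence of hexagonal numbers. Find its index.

Set n(2n−1) = 231, giving 2n² − n − 231 = 0.
The discriminant is 1 + 8·231 = 1849, and √1849 = 43.
So n = (1 + 43) / 4 = 44/4 = 11.

11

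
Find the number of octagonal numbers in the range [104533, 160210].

The n-th octagonal number is n(3n−2).
Smallest index with value ≥ 104533: n = 187 (giving 104533).
Largest index with value ≤ 160210: n = 231 (giving 159621).
Indices 187 through 231: 45 terms.

45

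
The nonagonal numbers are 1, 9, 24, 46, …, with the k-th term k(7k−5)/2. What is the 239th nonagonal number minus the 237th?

239·(7·239 − 5)/2 = 199326 and 237·(7·237 − 5)/2 = 195999.
Difference: 199326 − 195999 = 3327.

3327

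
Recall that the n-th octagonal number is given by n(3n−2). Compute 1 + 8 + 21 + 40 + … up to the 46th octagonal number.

Σ i(3i−2) = 3Σi² − 2Σi over i = 1..46.
Σi = 1081 and Σi² = 33511.
3·33511 − 2·1081 = 98371.

98371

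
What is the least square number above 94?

Solve n² > 94 for integer n.
The largest n with value ≤ 94 is 9 (since 81 ≤ 94 < 100), so the first above is n = 10, value 100.

100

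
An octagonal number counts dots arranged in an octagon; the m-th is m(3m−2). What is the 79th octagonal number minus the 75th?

79·(3·79 − 2) = 18565 and 75·(3·75 − 2) = 16725.
Difference: 18565 − 16725 = 1840.

1840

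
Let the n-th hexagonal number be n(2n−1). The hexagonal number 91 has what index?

7

Set n(2n−1) = 91, giving 2n² − n − 91 = 0.
The discriminant is 1 + 8·91 = 729, and √729 = 27.
So n = (1 + 27) / 4 = 28/4 = 7.
Check: 7·(2·7 − 1) = 91. ✓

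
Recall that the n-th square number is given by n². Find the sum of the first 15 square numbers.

1240

Σ_{i=1}^{15} i² = 15·16·31/6 = 1240.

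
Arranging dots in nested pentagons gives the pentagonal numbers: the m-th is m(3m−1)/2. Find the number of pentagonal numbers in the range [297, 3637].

The n-th pentagonal number is n(3n−1)/2.
Smallest index with value ≥ 297: n = 15 (giving 330).
Largest index with value ≤ 3637: n = 49 (giving 3577).
Indices 15 through 49: 35 terms.

35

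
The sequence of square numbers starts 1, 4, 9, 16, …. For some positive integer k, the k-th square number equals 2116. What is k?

46

We need n² = 2116, so n = √2116 = 46.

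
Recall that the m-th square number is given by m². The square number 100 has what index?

10

We need n² = 100, so n = √100 = 10.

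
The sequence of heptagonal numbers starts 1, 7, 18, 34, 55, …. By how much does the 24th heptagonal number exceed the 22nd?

227

24·(5·24 − 3)/2 = 1404 and 22·(5·22 − 3)/2 = 1177.
Difference: 1404 − 1177 = 227.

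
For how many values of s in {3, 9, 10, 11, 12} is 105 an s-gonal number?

s = 3: P(3, 14) = 105. ✓
s = 9: P(9, 5) = 75 and P(9, 6) = 111; 105 is not s-gonal.
s = 10: P(10, 5) = 85 and P(10, 6) = 126; 105 is not s-gonal.
s = 11: P(11, 5) = 95 and P(11, 6) = 141; 105 is not s-gonal.
s = 12: P(12, 5) = 105. ✓
Hits: s ∈ {3, 12} → 2.

2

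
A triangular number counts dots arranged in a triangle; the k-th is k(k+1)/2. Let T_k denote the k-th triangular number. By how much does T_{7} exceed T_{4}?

7·8/2 = 28 and 4·5/2 = 10.
Difference: 28 − 10 = 18.

18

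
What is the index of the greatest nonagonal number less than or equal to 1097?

Solve n(7n−5)/2 ≤ 1097 for integer n.
n = 18 gives 1089 ≤ 1097, while n = 19 gives 1216 > 1097; so the answer is index 18.

18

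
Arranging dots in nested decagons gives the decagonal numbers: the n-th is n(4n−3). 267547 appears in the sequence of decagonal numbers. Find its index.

259

Set n(4n−3) = 267547, giving 4n² − 3n − 267547 = 0.
So n = (3 + 2069) / 8 = 2072/8 = 259.
Check: 259·(4·259 − 3) = 267547. ✓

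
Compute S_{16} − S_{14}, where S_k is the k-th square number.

16² = 256 and 14² = 196.
Difference: 256 − 196 = 60.

60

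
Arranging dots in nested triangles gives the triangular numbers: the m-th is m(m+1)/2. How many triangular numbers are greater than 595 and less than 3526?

The n-th triangular number is n(n+1)/2.
Smallest index with value > 595: n = 35 (giving 630).
Largest index with value < 3526: n = 83 (giving 3486).
Indices 35 through 83: 49 terms.

49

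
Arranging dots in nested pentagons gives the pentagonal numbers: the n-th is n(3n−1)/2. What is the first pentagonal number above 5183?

5192

Solve n(3n−1)/2 > 5183 for integer n.
The largest n with value ≤ 5183 is 58 (since 5017 ≤ 5183 < 5192), so the first above is n = 59, value 5192.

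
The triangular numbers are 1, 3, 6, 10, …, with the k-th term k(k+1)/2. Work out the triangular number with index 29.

435

The 29th triangular number is n(n+1)/2 with n = 29.
29·30/2 = 870/2 = 435.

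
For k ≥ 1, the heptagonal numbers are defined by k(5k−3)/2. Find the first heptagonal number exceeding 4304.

Solve n(5n−3)/2 > 4304 for integer n.
The largest n with value ≤ 4304 is 41 (since 4141 ≤ 4304 < 4347), so the first above is n = 42, value 4347.

4347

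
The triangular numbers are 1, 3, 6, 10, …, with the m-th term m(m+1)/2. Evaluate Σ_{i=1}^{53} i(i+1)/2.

Σ i(i+1)/2 = (Σi² + Σi) / 2 over i = 1..53.
Σi = 1431 and Σi² = 51039.
(1·51039 + 1·1431) / 2 = 52470/2 = 26235.

26235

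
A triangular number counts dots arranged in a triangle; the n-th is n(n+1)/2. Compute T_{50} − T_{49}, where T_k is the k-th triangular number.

50

Consecutive triangular numbers differ by n: T_{50} − T_{49} = 50.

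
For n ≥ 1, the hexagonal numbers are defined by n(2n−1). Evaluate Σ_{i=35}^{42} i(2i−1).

Σ i(2i−1) = 2Σi² − Σi over i = 35..42.
Σi = 903 − 595 = 308 and Σi² = 25585 − 13685 = 11900.
2·11900 − 1·308 = 23492.

23492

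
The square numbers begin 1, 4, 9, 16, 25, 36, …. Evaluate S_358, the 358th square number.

The 358th square number is n² with n = 358.
358² = 128164.

128164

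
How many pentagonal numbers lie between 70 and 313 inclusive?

8

The n-th pentagonal number is n(3n−1)/2.
Smallest index with value ≥ 70: n = 7 (giving 70).
Largest index with value ≤ 313: n = 14 (giving 287).
Indices 7 through 14: 8 terms.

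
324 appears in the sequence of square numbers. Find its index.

We need n² = 324, so n = √324 = 18.

18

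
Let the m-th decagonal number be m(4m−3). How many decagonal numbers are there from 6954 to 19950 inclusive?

The n-th decagonal number is n(4n−3).
Smallest index with value ≥ 6954: n = 43 (giving 7267).
Largest index with value ≤ 19950: n = 70 (giving 19390).
Indices 43 through 70: 28 terms.

28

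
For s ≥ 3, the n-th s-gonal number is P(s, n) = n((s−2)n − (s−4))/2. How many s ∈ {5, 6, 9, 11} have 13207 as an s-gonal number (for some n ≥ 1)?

s = 5: P(5, 94) = 13207. ✓
s = 6: P(6, 81) = 13041 and P(6, 82) = 13366; 13207 is not s-gonal.
s = 9: P(9, 61) = 12871 and P(9, 62) = 13299; 13207 is not s-gonal.
s = 11: P(11, 54) = 12933 and P(11, 55) = 13420; 13207 is not s-gonal.
Hits: s ∈ {5} → 1.

1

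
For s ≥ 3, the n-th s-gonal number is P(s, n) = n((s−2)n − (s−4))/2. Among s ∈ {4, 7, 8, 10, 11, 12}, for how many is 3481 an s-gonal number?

1

s = 4: P(4, 59) = 3481. ✓
s = 7: P(7, 37) = 3367 and P(7, 38) = 3553; 3481 is not s-gonal.
s = 8: P(8, 34) = 3400 and P(8, 35) = 3605; 3481 is not s-gonal.
s = 10: P(10, 29) = 3277 and P(10, 30) = 3510; 3481 is not s-gonal.
s = 11: P(11, 28) = 3430 and P(11, 29) = 3683; 3481 is not s-gonal.
s = 12: P(12, 26) = 3276 and P(12, 27) = 3537; 3481 is not s-gonal.
Hits: s ∈ {4} → 1.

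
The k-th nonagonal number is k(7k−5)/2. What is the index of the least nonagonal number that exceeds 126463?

191

Solve n(7n−5)/2 > 126463 for integer n.
The largest n with value ≤ 126463 is 190 (since 125875 ≤ 126463 < 127206), so the first above is n = 191, value 127206.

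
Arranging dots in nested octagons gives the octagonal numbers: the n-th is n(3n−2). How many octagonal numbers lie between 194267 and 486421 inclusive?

149

The n-th octagonal number is n(3n−2).
Smallest index with value ≥ 194267: n = 255 (giving 194565).
Largest index with value ≤ 486421: n = 403 (giving 486421).
Indices 255 through 403: 149 terms.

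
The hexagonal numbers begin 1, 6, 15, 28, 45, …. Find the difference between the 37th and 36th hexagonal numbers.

Consecutive hexagonal numbers differ by 4n − 3: here 4·37 − 3 = 145.

145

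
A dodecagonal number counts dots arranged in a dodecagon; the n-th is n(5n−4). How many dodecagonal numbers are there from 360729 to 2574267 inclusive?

The n-th dodecagonal number is n(5n−4).
Smallest index with value ≥ 360729: n = 269 (giving 360729).
Largest index with value ≤ 2574267: n = 717 (giving 2567577).
Indices 269 through 717: 449 terms.

449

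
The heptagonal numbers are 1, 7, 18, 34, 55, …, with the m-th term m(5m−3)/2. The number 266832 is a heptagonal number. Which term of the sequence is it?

Set n(5n−3)/2 = 266832, giving 5n² − 3n − 533664 = 0.
The discriminant is 9 + 40·266832 = 10673289, and √10673289 = 3267.
So n = (3 + 3267) / 10 = 3270/10 = 327.

327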